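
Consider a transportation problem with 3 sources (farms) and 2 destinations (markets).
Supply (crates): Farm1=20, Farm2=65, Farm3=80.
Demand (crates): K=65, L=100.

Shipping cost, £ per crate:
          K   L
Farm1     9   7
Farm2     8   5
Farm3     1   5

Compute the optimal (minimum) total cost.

605

One minimum-cost allocation:
  Farm1->L: 20 × £7 = £140
  Farm2->L: 65 × £5 = £325
  Farm3->K: 65 × £1 = £65
  Farm3->L: 15 × £5 = £75
Total = 140 + 325 + 65 + 75 = £605.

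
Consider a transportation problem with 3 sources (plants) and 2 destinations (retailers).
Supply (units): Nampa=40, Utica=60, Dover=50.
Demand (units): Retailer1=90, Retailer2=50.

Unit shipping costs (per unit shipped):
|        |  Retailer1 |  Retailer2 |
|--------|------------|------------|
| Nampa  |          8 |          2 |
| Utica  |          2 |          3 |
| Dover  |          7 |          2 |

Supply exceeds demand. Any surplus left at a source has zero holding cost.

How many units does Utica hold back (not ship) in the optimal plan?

Minimum-cost shipments:
  Nampa–Retailer2: 40 × 2 = 80
  Utica–Retailer1: 60 × 2 = 120
  Dover–Retailer1: 30 × 7 = 210
  Dover–Retailer2: 10 × 2 = 20
Total cost = 430.
Utica ships 60 of its 60, leaving 0.

0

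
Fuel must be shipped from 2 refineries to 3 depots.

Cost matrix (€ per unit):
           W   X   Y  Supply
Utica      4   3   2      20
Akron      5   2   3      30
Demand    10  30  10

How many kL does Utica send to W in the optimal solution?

The minimum-cost plan:
  Utica–W: 10 kL
  Utica–Y: 10 kL
  Akron–X: 30 kL
Total cost = €120.
So Utica→W carries 10 kL.

10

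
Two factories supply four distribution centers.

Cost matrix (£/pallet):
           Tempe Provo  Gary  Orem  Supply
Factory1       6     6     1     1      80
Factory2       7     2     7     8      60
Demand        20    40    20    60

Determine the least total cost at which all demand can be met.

Optimal allocation:
  Factory1->Gary: 20 × £1 = £20
  Factory1->Orem: 60 × £1 = £60
  Factory2->Tempe: 20 × £7 = £140
  Factory2->Provo: 40 × £2 = £80
Total = 20 + 60 + 140 + 80 = £300.

300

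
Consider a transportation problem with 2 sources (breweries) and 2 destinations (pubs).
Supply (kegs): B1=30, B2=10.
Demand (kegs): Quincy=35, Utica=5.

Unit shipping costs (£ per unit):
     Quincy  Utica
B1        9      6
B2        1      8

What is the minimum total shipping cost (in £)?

An optimal shipping plan:
  B1–Quincy: 25 × £9 = £225
  B1–Utica: 5 × £6 = £30
  B2–Quincy: 10 × £1 = £10
Total = 225 + 30 + 10 = £265.
(Supply check: B1 ships 30; B2 ships 10.)

265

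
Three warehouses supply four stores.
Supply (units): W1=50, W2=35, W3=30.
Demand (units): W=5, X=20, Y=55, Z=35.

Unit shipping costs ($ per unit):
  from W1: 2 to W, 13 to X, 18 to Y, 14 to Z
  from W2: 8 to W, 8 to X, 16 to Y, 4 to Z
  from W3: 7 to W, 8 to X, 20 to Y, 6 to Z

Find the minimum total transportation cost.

1300

Optimal allocation:
  W1 to W: 5 × $2 = $10
  W1 to Y: 45 × $18 = $810
  W2 to Y: 10 × $16 = $160
  W2 to Z: 25 × $4 = $100
  W3 to X: 20 × $8 = $160
  W3 to Z: 10 × $6 = $60
Total = 10 + 810 + 160 + 100 + 160 + 60 = $1300.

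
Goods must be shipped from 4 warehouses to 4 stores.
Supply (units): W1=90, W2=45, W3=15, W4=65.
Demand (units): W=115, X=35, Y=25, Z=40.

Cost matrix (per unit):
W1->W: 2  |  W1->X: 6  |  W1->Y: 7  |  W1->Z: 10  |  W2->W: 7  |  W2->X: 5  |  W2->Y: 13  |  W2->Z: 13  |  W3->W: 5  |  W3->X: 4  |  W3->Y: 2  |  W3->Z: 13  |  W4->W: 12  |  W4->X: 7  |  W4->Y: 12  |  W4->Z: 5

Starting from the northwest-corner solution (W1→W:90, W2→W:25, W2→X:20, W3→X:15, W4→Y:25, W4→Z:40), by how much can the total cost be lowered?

105

Current plan cost = 90·2 + 25·7 + 20·5 + 15·4 + 25·12 + 40·5 = 1015.
Optimal plan:
  W1->W: 90 × 2 = 180
  W2->W: 25 × 7 = 175
  W2->X: 20 × 5 = 100
  W3->Y: 15 × 2 = 30
  W4->X: 15 × 7 = 105
  W4->Y: 10 × 12 = 120
  W4->Z: 40 × 5 = 200
Optimal cost = 910.
Saving = 1015 − 910 = 105.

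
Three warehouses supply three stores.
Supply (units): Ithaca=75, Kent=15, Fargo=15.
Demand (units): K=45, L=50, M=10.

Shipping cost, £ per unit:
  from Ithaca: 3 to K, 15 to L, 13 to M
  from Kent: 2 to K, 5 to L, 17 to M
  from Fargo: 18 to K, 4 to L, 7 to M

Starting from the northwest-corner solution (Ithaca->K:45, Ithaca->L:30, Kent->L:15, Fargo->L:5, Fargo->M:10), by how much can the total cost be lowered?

50

Current plan cost = 45·3 + 30·15 + 15·5 + 5·4 + 10·7 = £750.
Optimal plan:
  Ithaca to K: 45 × £3 = £135
  Ithaca to L: 20 × £15 = £300
  Ithaca to M: 10 × £13 = £130
  Kent to L: 15 × £5 = £75
  Fargo to L: 15 × £4 = £60
Optimal cost = £700.
Saving = 750 − 700 = £50.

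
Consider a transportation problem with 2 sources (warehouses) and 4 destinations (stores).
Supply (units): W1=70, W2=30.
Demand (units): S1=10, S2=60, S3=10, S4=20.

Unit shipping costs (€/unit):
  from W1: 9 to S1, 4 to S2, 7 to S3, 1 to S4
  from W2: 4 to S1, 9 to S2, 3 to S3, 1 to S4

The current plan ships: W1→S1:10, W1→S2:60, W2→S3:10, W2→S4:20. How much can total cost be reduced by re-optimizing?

50

Current plan cost = 10·9 + 60·4 + 10·3 + 20·1 = €380.
Optimal plan:
  W1 to S2: 60 × €4 = €240
  W1 to S4: 10 × €1 = €10
  W2 to S1: 10 × €4 = €40
  W2 to S3: 10 × €3 = €30
  W2 to S4: 10 × €1 = €10
Optimal cost = €330.
Saving = 380 − 330 = €50.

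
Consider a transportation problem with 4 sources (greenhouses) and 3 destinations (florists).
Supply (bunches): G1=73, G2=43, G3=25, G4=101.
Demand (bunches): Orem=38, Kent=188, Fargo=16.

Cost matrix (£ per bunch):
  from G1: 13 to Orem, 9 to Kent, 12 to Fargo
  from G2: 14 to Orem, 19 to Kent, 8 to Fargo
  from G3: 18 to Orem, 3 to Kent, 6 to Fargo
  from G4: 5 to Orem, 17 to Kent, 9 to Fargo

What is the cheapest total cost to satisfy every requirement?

A cheapest plan:
  G1 to Kent: 73 bunches
  G2 to Kent: 27 bunches
  G2 to Fargo: 16 bunches
  G3 to Kent: 25 bunches
  G4 to Orem: 38 bunches
  G4 to Kent: 63 bunches
Total cost = £2634.

2634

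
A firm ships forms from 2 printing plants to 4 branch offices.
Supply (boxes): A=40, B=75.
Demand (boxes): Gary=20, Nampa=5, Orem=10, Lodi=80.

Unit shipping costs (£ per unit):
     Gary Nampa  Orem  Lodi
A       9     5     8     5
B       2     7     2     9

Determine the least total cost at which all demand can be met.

Optimal allocation:
  A→Lodi: 40 × £5 = £200
  B→Gary: 20 × £2 = £40
  B→Nampa: 5 × £7 = £35
  B→Orem: 10 × £2 = £20
  B→Lodi: 40 × £9 = £360
Total = 200 + 40 + 35 + 20 + 360 = £655.
(Supply check: A ships 40; B ships 75.)

655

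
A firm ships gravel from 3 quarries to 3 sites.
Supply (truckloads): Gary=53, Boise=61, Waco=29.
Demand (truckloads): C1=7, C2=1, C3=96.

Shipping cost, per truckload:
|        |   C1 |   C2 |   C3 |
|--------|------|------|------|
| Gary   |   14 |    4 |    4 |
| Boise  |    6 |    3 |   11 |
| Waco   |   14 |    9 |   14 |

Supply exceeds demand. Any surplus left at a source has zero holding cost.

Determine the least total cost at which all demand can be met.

730

A cheapest plan:
  Gary–C3: 53 × 4 = 212
  Boise–C1: 7 × 6 = 42
  Boise–C2: 1 × 3 = 3
  Boise–C3: 43 × 11 = 473
Total = 212 + 42 + 3 + 473 = 730.
(Supply check: Gary ships 53; Boise ships 51; Waco ships 0.)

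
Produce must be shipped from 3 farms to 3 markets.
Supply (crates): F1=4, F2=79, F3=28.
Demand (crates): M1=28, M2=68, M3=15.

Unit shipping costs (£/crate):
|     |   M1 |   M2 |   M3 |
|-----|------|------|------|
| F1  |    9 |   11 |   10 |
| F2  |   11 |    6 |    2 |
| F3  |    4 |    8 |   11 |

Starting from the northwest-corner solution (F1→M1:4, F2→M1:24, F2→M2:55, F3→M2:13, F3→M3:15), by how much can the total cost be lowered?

329

Current plan cost = 4·9 + 24·11 + 55·6 + 13·8 + 15·11 = £899.
Optimal plan:
  F1->M2: 4 × £11 = £44
  F2->M2: 64 × £6 = £384
  F2->M3: 15 × £2 = £30
  F3->M1: 28 × £4 = £112
Optimal cost = £570.
Saving = 899 − 570 = £329.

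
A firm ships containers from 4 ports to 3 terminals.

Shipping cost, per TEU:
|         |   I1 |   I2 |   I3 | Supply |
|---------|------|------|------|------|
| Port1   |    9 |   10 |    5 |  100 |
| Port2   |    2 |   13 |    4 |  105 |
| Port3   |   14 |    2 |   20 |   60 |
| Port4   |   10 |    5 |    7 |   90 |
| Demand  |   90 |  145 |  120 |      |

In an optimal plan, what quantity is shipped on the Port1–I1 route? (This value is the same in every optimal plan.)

0

Solving gives:
  Port1→I3: 100 × 5 = 500
  Port2→I1: 90 × 2 = 180
  Port2→I3: 15 × 4 = 60
  Port3→I2: 60 × 2 = 120
  Port4→I2: 85 × 5 = 425
  Port4→I3: 5 × 7 = 35
Total cost = 1320.
The route Port1→I1 is not used.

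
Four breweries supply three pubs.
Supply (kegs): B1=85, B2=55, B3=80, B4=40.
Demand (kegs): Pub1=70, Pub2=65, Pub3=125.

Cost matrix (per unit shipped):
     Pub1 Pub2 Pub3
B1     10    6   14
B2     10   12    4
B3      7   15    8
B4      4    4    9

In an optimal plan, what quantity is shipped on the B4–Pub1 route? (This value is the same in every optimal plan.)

The minimum-cost plan:
  B1–Pub1: 20 kegs
  B1–Pub2: 65 kegs
  B2–Pub3: 55 kegs
  B3–Pub1: 10 kegs
  B3–Pub3: 70 kegs
  B4–Pub1: 40 kegs
Total cost = 1600.
So B4→Pub1 carries 40 kegs.

40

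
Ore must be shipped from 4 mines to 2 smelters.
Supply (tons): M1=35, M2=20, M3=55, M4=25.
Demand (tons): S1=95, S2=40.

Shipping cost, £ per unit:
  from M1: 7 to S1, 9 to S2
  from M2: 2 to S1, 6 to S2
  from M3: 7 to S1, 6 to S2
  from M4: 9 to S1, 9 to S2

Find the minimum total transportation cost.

855

Optimal allocation:
  M1→S1: 35 × £7 = £245
  M2→S1: 20 × £2 = £40
  M3→S1: 15 × £7 = £105
  M3→S2: 40 × £6 = £240
  M4→S1: 25 × £9 = £225
Total = 245 + 40 + 105 + 240 + 225 = £855.
(Supply check: M1 ships 35; M2 ships 20; M3 ships 55; M4 ships 25.)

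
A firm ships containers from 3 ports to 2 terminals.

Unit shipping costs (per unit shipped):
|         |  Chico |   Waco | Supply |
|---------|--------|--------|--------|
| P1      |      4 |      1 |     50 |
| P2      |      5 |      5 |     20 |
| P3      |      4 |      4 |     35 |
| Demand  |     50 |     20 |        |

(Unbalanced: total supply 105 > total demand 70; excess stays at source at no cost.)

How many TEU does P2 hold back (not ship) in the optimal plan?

20

An optimal plan:
  P1 to Chico: 15 × 4 = 60
  P1 to Waco: 20 × 1 = 20
  P3 to Chico: 35 × 4 = 140
Total cost = 220.
P2 ships 0 of its 20, leaving 20.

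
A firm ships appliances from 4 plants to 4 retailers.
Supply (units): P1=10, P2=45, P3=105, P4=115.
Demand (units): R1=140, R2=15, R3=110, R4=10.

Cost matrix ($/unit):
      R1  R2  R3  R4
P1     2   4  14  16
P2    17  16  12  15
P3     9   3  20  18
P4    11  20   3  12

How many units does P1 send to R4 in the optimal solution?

0

The minimum-cost plan:
  P1->R1: 10 × $2 = $20
  P2->R1: 35 × $17 = $595
  P2->R4: 10 × $15 = $150
  P3->R1: 90 × $9 = $810
  P3->R2: 15 × $3 = $45
  P4->R1: 5 × $11 = $55
  P4->R3: 110 × $3 = $330
Total cost = $2005.
The route P1→R4 is not used.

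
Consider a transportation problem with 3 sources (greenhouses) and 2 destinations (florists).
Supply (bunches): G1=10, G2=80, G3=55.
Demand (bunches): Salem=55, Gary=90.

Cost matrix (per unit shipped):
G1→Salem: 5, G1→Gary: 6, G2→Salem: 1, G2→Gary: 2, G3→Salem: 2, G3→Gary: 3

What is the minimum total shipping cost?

An optimal shipping plan:
  G1 to Gary: 10 × 6 = 60
  G2 to Salem: 55 × 1 = 55
  G2 to Gary: 25 × 2 = 50
  G3 to Gary: 55 × 3 = 165
Total = 60 + 55 + 50 + 165 = 330.
(Supply check: G1 ships 10; G2 ships 80; G3 ships 55.)

330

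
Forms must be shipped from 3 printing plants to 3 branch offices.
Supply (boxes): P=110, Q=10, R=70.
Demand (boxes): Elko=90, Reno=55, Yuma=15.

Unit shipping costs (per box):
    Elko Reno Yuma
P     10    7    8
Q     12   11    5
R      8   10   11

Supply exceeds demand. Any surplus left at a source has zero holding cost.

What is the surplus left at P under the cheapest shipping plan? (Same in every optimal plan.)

An optimal plan:
  P to Elko: 20 × 10 = 200
  P to Reno: 55 × 7 = 385
  P to Yuma: 5 × 8 = 40
  Q to Yuma: 10 × 5 = 50
  R to Elko: 70 × 8 = 560
Total cost = 1235.
P ships 80 of its 110, leaving 30.

30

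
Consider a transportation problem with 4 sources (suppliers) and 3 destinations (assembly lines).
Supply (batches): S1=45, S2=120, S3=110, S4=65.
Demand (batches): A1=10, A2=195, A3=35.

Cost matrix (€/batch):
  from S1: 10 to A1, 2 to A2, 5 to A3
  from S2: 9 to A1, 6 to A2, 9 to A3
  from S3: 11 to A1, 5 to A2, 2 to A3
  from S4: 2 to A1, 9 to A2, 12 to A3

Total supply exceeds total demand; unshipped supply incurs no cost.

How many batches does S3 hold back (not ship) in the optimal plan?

Minimum-cost shipments:
  S1–A2: 45 × €2 = €90
  S2–A2: 75 × €6 = €450
  S3–A2: 75 × €5 = €375
  S3–A3: 35 × €2 = €70
  S4–A1: 10 × €2 = €20
Total cost = €1005.
S3 ships 110 of its 110, leaving 0.

0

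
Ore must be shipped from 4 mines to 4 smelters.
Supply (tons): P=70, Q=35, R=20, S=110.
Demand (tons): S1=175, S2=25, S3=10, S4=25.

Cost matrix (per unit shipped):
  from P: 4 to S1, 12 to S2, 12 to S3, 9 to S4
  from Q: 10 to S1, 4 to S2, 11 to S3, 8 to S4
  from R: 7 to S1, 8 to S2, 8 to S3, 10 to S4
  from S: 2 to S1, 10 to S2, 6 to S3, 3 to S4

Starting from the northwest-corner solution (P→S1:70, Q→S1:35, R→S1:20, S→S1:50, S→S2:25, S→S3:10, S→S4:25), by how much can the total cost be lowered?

410

Current plan cost = 70·4 + 35·10 + 20·7 + 50·2 + 25·10 + 10·6 + 25·3 = 1255.
Optimal plan:
  P to S1: 70 × 4 = 280
  Q to S2: 25 × 4 = 100
  Q to S4: 10 × 8 = 80
  R to S1: 10 × 7 = 70
  R to S3: 10 × 8 = 80
  S to S1: 95 × 2 = 190
  S to S4: 15 × 3 = 45
Optimal cost = 845.
Saving = 1255 − 845 = 410.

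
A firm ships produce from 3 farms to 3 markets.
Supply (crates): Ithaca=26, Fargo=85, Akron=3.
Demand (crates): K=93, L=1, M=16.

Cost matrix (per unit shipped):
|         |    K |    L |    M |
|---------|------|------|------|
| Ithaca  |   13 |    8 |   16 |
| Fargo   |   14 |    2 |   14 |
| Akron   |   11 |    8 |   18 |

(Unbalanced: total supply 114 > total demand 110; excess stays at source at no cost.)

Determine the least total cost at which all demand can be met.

1493

A cheapest plan:
  Ithaca to K: 26 × 13 = 338
  Fargo to K: 64 × 14 = 896
  Fargo to L: 1 × 2 = 2
  Fargo to M: 16 × 14 = 224
  Akron to K: 3 × 11 = 33
Total = 338 + 896 + 2 + 224 + 33 = 1493.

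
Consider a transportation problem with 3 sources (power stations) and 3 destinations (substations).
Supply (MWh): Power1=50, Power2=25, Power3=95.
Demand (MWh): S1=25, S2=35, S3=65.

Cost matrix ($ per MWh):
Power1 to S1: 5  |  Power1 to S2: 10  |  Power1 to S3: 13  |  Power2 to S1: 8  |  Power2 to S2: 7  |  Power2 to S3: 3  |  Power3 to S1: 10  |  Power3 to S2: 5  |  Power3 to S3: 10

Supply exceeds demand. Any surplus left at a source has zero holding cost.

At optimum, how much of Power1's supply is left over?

Minimum-cost shipments:
  Power1->S1: 25 × $5 = $125
  Power2->S3: 25 × $3 = $75
  Power3->S2: 35 × $5 = $175
  Power3->S3: 40 × $10 = $400
Total cost = $775.
Power1 ships 25 of its 50, leaving 25.

25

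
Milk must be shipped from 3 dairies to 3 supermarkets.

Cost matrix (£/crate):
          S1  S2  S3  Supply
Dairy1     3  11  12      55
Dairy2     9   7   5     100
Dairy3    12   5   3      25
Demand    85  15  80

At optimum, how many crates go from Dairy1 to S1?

The minimum-cost plan:
  Dairy1–S1: 55 × £3 = £165
  Dairy2–S1: 30 × £9 = £270
  Dairy2–S3: 70 × £5 = £350
  Dairy3–S2: 15 × £5 = £75
  Dairy3–S3: 10 × £3 = £30
Total cost = £890.
So Dairy1→S1 carries 55 crates.

55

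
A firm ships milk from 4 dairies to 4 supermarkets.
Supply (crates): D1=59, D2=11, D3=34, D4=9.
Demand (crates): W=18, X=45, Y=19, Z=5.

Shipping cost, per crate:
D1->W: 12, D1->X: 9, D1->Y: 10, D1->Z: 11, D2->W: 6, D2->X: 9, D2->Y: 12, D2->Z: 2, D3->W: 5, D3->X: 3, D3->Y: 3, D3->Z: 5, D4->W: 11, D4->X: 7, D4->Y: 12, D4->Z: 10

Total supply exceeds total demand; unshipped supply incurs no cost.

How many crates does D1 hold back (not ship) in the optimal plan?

Minimum-cost shipments:
  D1–X: 33 × 9 = 297
  D2–W: 6 × 6 = 36
  D2–Z: 5 × 2 = 10
  D3–W: 12 × 5 = 60
  D3–X: 3 × 3 = 9
  D3–Y: 19 × 3 = 57
  D4–X: 9 × 7 = 63
Total cost = 532.
D1 ships 33 of its 59, leaving 26.

26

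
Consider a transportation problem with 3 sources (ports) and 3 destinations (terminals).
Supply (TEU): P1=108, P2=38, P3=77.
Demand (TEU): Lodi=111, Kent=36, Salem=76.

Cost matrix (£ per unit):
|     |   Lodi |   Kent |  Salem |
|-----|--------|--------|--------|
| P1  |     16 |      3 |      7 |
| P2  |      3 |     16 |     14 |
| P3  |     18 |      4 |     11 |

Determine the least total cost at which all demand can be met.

2040

An optimal shipping plan:
  P1->Lodi: 32 × £16 = £512
  P1->Salem: 76 × £7 = £532
  P2->Lodi: 38 × £3 = £114
  P3->Lodi: 41 × £18 = £738
  P3->Kent: 36 × £4 = £144
Total = 512 + 532 + 114 + 738 + 144 = £2040.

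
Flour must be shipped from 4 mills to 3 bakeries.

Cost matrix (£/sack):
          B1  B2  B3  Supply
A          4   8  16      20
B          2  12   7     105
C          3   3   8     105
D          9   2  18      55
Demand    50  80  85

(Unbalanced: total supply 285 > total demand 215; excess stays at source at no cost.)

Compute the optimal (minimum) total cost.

910

Optimal allocation:
  B to B1: 50 × £2 = £100
  B to B3: 55 × £7 = £385
  C to B2: 25 × £3 = £75
  C to B3: 30 × £8 = £240
  D to B2: 55 × £2 = £110
Total = 100 + 385 + 75 + 240 + 110 = £910.
(Supply check: A ships 0; B ships 105; C ships 55; D ships 55.)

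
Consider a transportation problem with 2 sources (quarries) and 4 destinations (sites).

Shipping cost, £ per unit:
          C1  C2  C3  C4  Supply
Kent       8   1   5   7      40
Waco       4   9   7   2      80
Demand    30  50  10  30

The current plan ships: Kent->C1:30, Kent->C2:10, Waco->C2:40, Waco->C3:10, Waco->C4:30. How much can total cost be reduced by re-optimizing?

Current plan cost = 30·8 + 10·1 + 40·9 + 10·7 + 30·2 = £740.
Optimal plan:
  Kent–C2: 40 × £1 = £40
  Waco–C1: 30 × £4 = £120
  Waco–C2: 10 × £9 = £90
  Waco–C3: 10 × £7 = £70
  Waco–C4: 30 × £2 = £60
Optimal cost = £380.
Saving = 740 − 380 = £360.

360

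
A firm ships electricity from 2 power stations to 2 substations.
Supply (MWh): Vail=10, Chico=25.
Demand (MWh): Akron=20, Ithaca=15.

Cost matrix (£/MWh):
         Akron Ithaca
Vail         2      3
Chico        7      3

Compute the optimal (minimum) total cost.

135

Optimal allocation:
  Vail–Akron: 10 × £2 = £20
  Chico–Akron: 10 × £7 = £70
  Chico–Ithaca: 15 × £3 = £45
Total = 20 + 70 + 45 = £135.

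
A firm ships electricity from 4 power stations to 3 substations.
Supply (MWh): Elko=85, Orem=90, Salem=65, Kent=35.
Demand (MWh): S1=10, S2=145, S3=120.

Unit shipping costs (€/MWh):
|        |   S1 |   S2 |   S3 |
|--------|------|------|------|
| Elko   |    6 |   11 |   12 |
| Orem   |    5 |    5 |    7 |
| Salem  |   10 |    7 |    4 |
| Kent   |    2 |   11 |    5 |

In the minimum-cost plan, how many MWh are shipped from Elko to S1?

10

Optimal shipments:
  Elko–S1: 10 MWh
  Elko–S2: 55 MWh
  Elko–S3: 20 MWh
  Orem–S2: 90 MWh
  Salem–S3: 65 MWh
  Kent–S3: 35 MWh
Total cost = €1790.
So Elko→S1 carries 10 MWh.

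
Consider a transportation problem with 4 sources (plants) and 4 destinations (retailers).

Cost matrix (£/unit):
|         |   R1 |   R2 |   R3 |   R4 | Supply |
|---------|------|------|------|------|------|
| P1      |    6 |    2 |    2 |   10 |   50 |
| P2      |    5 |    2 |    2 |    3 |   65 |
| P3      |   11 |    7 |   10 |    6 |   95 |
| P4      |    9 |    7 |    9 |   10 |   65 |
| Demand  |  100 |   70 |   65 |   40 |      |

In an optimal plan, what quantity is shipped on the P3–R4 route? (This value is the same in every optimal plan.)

40

The minimum-cost plan:
  P1->R2: 15 units
  P1->R3: 35 units
  P2->R1: 35 units
  P2->R3: 30 units
  P3->R2: 55 units
  P3->R4: 40 units
  P4->R1: 65 units
Total cost = £1545.
So P3→R4 carries 40 units.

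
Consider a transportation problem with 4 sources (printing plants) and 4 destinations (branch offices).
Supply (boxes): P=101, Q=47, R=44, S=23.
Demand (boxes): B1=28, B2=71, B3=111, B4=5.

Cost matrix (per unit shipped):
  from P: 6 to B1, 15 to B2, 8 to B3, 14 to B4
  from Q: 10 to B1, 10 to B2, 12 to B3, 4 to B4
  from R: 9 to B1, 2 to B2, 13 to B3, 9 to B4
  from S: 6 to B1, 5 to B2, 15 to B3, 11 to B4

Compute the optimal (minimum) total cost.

Optimal allocation:
  P→B3: 101 × 8 = 808
  Q→B1: 28 × 10 = 280
  Q→B2: 4 × 10 = 40
  Q→B3: 10 × 12 = 120
  Q→B4: 5 × 4 = 20
  R→B2: 44 × 2 = 88
  S→B2: 23 × 5 = 115
Total = 808 + 280 + 40 + 120 + 20 + 88 + 115 = 1471.

1471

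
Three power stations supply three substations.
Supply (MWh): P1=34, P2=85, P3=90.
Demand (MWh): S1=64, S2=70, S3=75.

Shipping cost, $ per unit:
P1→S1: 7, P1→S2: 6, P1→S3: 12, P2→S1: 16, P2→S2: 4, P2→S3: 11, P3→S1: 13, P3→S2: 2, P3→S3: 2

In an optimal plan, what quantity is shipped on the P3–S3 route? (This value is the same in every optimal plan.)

Solving gives:
  P1–S1: 34 MWh
  P2–S1: 15 MWh
  P2–S2: 70 MWh
  P3–S1: 15 MWh
  P3–S3: 75 MWh
Total cost = $1103.
So P3→S3 carries 75 MWh.

75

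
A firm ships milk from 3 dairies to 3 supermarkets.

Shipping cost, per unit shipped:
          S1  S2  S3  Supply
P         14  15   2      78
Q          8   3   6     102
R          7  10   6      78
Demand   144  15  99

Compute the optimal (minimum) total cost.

1401

One minimum-cost allocation:
  P→S3: 78 × 2 = 156
  Q→S1: 66 × 8 = 528
  Q→S2: 15 × 3 = 45
  Q→S3: 21 × 6 = 126
  R→S1: 78 × 7 = 546
Total = 156 + 528 + 45 + 126 + 546 = 1401.
(Supply check: P ships 78; Q ships 102; R ships 78.)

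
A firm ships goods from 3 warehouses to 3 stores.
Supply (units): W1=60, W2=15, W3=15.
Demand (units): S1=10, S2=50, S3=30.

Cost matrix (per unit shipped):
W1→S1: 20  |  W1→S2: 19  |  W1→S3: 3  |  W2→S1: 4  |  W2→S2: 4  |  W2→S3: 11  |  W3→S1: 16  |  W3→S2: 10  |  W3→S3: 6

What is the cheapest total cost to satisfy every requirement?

A cheapest plan:
  W1→S2: 30 units
  W1→S3: 30 units
  W2→S1: 10 units
  W2→S2: 5 units
  W3→S2: 15 units
Total cost = 870.
(Supply check: W1 ships 60; W2 ships 15; W3 ships 15.)

870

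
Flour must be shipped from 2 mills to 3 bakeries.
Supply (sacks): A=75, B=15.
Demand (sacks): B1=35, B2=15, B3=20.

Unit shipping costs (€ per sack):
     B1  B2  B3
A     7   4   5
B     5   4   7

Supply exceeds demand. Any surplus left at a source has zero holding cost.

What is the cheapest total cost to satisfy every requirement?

One minimum-cost allocation:
  A to B1: 20 × €7 = €140
  A to B2: 15 × €4 = €60
  A to B3: 20 × €5 = €100
  B to B1: 15 × €5 = €75
Total = 140 + 60 + 100 + 75 = €375.

375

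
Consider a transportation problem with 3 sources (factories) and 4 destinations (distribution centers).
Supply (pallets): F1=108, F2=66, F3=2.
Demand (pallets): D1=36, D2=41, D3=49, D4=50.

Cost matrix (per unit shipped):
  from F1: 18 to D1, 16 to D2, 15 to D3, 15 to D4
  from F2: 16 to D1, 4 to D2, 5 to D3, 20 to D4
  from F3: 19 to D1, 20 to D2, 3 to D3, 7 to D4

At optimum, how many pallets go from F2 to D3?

Optimal shipments:
  F1->D1: 36 × 18 = 648
  F1->D3: 22 × 15 = 330
  F1->D4: 50 × 15 = 750
  F2->D2: 41 × 4 = 164
  F2->D3: 25 × 5 = 125
  F3->D3: 2 × 3 = 6
Total cost = 2023.
So F2→D3 carries 25 pallets.

25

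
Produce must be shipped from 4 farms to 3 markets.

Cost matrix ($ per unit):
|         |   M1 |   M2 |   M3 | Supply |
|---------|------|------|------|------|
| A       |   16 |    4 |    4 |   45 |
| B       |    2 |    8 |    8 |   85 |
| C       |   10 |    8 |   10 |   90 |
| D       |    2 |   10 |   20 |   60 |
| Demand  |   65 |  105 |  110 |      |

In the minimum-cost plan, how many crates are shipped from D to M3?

0

Optimal shipments:
  A–M2: 15 × $4 = $60
  A–M3: 30 × $4 = $120
  B–M1: 5 × $2 = $10
  B–M3: 80 × $8 = $640
  C–M2: 90 × $8 = $720
  D–M1: 60 × $2 = $120
Total cost = $1670.
The route D→M3 is not used.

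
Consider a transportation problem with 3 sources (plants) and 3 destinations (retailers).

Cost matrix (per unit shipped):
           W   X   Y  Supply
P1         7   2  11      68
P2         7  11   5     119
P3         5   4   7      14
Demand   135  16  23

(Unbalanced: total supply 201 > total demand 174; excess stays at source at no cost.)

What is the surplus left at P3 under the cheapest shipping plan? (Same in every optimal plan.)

Minimum-cost shipments:
  P1→W: 25 × 7 = 175
  P1→X: 16 × 2 = 32
  P2→W: 96 × 7 = 672
  P2→Y: 23 × 5 = 115
  P3→W: 14 × 5 = 70
Total cost = 1064.
P3 ships 14 of its 14, leaving 0.

0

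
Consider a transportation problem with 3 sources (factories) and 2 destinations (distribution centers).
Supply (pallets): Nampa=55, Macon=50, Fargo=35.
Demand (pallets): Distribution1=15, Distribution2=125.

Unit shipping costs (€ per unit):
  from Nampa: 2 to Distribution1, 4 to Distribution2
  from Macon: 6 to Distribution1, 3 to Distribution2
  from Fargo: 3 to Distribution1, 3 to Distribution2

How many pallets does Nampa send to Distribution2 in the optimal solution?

Optimal shipments:
  Nampa→Distribution1: 15 × €2 = €30
  Nampa→Distribution2: 40 × €4 = €160
  Macon→Distribution2: 50 × €3 = €150
  Fargo→Distribution2: 35 × €3 = €105
Total cost = €445.
So Nampa→Distribution2 carries 40 pallets.

40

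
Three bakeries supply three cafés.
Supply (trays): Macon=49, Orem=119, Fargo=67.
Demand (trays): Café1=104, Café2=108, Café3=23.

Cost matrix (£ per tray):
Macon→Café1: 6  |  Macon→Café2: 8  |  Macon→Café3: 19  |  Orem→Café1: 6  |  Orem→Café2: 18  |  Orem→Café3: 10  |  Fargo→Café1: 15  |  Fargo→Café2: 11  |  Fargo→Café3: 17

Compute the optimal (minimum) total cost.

1919

One minimum-cost allocation:
  Macon->Café1: 8 × £6 = £48
  Macon->Café2: 41 × £8 = £328
  Orem->Café1: 96 × £6 = £576
  Orem->Café3: 23 × £10 = £230
  Fargo->Café2: 67 × £11 = £737
Total = 48 + 328 + 576 + 230 + 737 = £1919.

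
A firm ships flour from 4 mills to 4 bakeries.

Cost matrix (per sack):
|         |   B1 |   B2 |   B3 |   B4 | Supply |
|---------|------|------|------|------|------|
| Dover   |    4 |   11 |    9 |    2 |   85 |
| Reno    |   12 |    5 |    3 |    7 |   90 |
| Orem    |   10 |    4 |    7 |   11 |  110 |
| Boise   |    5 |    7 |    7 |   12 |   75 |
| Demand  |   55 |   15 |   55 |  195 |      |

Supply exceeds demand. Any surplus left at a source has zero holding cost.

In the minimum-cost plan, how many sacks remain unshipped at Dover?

0

Minimum-cost shipments:
  Dover–B4: 85 × 2 = 170
  Reno–B4: 90 × 7 = 630
  Orem–B2: 15 × 4 = 60
  Orem–B3: 55 × 7 = 385
  Orem–B4: 20 × 11 = 220
  Boise–B1: 55 × 5 = 275
Total cost = 1740.
Dover ships 85 of its 85, leaving 0.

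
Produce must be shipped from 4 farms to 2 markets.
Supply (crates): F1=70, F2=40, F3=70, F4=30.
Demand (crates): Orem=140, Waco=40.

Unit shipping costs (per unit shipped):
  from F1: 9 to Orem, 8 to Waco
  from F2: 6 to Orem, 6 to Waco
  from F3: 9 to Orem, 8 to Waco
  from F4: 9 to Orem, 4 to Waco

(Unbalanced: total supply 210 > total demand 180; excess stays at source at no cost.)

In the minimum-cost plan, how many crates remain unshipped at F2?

0

An optimal plan:
  F1 to Orem: 30 × 9 = 270
  F1 to Waco: 10 × 8 = 80
  F2 to Orem: 40 × 6 = 240
  F3 to Orem: 70 × 9 = 630
  F4 to Waco: 30 × 4 = 120
Total cost = 1340.
F2 ships 40 of its 40, leaving 0.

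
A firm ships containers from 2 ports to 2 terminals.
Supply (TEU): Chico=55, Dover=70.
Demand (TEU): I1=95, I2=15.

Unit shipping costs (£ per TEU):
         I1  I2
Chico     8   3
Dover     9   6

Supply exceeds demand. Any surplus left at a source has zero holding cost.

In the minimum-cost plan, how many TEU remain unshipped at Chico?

Minimum-cost shipments:
  Chico->I1: 40 × £8 = £320
  Chico->I2: 15 × £3 = £45
  Dover->I1: 55 × £9 = £495
Total cost = £860.
Chico ships 55 of its 55, leaving 0.

0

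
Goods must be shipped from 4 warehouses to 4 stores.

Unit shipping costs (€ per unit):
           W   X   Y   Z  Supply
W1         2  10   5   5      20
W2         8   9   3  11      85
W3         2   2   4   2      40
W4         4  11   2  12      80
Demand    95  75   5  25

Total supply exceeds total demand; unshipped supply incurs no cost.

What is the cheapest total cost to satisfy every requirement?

One minimum-cost allocation:
  W1→W: 15 × €2 = €30
  W1→Z: 5 × €5 = €25
  W2→X: 55 × €9 = €495
  W2→Y: 5 × €3 = €15
  W3→X: 20 × €2 = €40
  W3→Z: 20 × €2 = €40
  W4→W: 80 × €4 = €320
Total = 30 + 25 + 495 + 15 + 40 + 40 + 320 = €965.
(Supply check: W1 ships 20; W2 ships 60; W3 ships 40; W4 ships 80.)

965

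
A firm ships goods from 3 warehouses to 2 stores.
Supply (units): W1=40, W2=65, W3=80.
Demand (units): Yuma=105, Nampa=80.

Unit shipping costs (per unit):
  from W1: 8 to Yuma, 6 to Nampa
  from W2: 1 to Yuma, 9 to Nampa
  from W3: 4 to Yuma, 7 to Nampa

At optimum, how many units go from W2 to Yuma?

Solving gives:
  W1→Nampa: 40 units
  W2→Yuma: 65 units
  W3→Yuma: 40 units
  W3→Nampa: 40 units
Total cost = 745.
So W2→Yuma carries 65 units.

65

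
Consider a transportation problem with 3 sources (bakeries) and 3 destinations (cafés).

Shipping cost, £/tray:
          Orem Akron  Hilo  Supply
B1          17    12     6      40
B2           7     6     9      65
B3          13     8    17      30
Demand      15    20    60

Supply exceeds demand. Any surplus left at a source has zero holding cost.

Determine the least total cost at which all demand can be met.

645

Optimal allocation:
  B1->Hilo: 40 × £6 = £240
  B2->Orem: 15 × £7 = £105
  B2->Akron: 20 × £6 = £120
  B2->Hilo: 20 × £9 = £180
Total = 240 + 105 + 120 + 180 = £645.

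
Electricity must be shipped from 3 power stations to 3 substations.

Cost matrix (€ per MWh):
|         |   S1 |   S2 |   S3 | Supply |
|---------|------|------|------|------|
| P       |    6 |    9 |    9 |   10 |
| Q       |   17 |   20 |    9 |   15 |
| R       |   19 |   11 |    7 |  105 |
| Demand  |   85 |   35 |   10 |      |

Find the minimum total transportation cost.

Optimal allocation:
  P to S1: 10 × €6 = €60
  Q to S1: 15 × €17 = €255
  R to S1: 60 × €19 = €1140
  R to S2: 35 × €11 = €385
  R to S3: 10 × €7 = €70
Total = 60 + 255 + 1140 + 385 + 70 = €1910.
(Supply check: P ships 10; Q ships 15; R ships 105.)

1910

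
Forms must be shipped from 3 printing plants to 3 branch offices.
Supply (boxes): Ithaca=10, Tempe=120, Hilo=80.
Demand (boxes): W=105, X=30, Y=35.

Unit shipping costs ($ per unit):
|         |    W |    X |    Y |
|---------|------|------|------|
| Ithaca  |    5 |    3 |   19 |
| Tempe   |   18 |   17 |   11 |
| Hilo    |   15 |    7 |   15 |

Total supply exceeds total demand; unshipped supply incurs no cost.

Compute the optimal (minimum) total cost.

2205

A cheapest plan:
  Ithaca to W: 10 boxes
  Tempe to W: 45 boxes
  Tempe to Y: 35 boxes
  Hilo to W: 50 boxes
  Hilo to X: 30 boxes
Total cost = $2205.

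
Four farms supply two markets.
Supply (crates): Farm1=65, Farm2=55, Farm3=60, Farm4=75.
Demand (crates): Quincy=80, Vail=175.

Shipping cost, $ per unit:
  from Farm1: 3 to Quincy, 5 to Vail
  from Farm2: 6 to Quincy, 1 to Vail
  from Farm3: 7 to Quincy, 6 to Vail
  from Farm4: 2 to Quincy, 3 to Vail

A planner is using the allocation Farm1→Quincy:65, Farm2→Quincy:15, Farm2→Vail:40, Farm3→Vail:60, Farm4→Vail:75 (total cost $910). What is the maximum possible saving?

90

Current plan cost = 65·3 + 15·6 + 40·1 + 60·6 + 75·3 = $910.
Optimal plan:
  Farm1→Quincy: 65 × $3 = $195
  Farm2→Vail: 55 × $1 = $55
  Farm3→Vail: 60 × $6 = $360
  Farm4→Quincy: 15 × $2 = $30
  Farm4→Vail: 60 × $3 = $180
Optimal cost = $820.
Saving = 910 − 820 = $90.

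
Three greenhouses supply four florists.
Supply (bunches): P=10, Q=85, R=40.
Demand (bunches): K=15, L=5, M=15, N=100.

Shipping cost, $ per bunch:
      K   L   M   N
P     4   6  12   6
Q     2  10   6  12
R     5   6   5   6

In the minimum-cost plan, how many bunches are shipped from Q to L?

5

Solving gives:
  P–N: 10 bunches
  Q–K: 15 bunches
  Q–L: 5 bunches
  Q–M: 15 bunches
  Q–N: 50 bunches
  R–N: 40 bunches
Total cost = $1070.
So Q→L carries 5 bunches.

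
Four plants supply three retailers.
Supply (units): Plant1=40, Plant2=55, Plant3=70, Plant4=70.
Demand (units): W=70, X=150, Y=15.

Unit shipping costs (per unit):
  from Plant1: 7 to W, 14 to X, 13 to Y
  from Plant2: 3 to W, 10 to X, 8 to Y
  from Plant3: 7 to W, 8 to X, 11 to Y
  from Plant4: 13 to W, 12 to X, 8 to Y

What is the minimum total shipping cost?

An optimal shipping plan:
  Plant1–W: 15 units
  Plant1–X: 25 units
  Plant2–W: 55 units
  Plant3–X: 70 units
  Plant4–X: 55 units
  Plant4–Y: 15 units
Total cost = 1960.

1960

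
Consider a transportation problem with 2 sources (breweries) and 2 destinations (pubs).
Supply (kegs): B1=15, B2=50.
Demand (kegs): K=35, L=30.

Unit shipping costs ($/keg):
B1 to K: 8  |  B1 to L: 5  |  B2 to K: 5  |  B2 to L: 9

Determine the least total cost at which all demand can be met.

A cheapest plan:
  B1–L: 15 × $5 = $75
  B2–K: 35 × $5 = $175
  B2–L: 15 × $9 = $135
Total = 75 + 175 + 135 = $385.
(Supply check: B1 ships 15; B2 ships 50.)

385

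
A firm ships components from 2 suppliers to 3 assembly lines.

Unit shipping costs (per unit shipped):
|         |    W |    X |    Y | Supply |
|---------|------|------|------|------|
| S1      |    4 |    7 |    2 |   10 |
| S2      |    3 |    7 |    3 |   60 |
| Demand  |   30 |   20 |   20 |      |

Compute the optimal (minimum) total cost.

Optimal allocation:
  S1→Y: 10 × 2 = 20
  S2→W: 30 × 3 = 90
  S2→X: 20 × 7 = 140
  S2→Y: 10 × 3 = 30
Total = 20 + 90 + 140 + 30 = 280.

280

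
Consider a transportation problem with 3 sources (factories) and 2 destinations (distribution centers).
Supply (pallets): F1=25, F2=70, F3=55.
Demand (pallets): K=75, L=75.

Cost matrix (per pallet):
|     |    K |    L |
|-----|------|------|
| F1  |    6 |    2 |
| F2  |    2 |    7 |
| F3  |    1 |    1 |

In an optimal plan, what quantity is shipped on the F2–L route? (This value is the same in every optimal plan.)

0

Optimal shipments:
  F1->L: 25 × 2 = 50
  F2->K: 70 × 2 = 140
  F3->K: 5 × 1 = 5
  F3->L: 50 × 1 = 50
Total cost = 245.
The route F2→L is not used.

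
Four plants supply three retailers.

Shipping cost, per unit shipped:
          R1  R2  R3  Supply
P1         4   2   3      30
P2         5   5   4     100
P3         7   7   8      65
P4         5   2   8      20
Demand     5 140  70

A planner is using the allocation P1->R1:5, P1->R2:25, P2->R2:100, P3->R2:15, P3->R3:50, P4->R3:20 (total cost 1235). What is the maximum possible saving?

Current plan cost = 5·4 + 25·2 + 100·5 + 15·7 + 50·8 + 20·8 = 1235.
Optimal plan:
  P1→R2: 30 × 2 = 60
  P2→R2: 30 × 5 = 150
  P2→R3: 70 × 4 = 280
  P3→R1: 5 × 7 = 35
  P3→R2: 60 × 7 = 420
  P4→R2: 20 × 2 = 40
Optimal cost = 985.
Saving = 1235 − 985 = 250.

250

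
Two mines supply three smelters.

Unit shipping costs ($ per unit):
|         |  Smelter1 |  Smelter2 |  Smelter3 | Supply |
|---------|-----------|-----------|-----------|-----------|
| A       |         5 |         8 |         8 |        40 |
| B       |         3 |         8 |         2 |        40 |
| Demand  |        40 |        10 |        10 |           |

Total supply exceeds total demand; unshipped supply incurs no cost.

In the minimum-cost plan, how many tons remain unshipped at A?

Minimum-cost shipments:
  A–Smelter1: 10 tons
  A–Smelter2: 10 tons
  B–Smelter1: 30 tons
  B–Smelter3: 10 tons
Total cost = $240.
A ships 20 of its 40, leaving 20.

20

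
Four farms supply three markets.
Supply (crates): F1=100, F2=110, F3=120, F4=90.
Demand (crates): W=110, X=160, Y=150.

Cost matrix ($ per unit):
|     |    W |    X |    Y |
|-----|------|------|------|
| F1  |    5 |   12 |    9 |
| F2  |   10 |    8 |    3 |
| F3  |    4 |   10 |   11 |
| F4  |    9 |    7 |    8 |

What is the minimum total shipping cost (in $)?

2520

An optimal shipping plan:
  F1 to W: 60 × $5 = $300
  F1 to Y: 40 × $9 = $360
  F2 to Y: 110 × $3 = $330
  F3 to W: 50 × $4 = $200
  F3 to X: 70 × $10 = $700
  F4 to X: 90 × $7 = $630
Total = 300 + 360 + 330 + 200 + 700 + 630 = $2520.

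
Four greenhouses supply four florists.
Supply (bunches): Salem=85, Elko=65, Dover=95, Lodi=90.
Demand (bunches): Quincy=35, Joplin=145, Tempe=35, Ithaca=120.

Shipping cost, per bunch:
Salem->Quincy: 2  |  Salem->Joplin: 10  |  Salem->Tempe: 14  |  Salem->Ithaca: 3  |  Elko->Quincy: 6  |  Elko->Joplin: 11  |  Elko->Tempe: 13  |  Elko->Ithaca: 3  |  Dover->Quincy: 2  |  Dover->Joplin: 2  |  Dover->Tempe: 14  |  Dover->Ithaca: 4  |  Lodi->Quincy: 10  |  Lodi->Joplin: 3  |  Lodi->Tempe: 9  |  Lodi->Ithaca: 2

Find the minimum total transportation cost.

A cheapest plan:
  Salem->Quincy: 35 × 2 = 70
  Salem->Ithaca: 50 × 3 = 150
  Elko->Ithaca: 65 × 3 = 195
  Dover->Joplin: 95 × 2 = 190
  Lodi->Joplin: 50 × 3 = 150
  Lodi->Tempe: 35 × 9 = 315
  Lodi->Ithaca: 5 × 2 = 10
Total = 70 + 150 + 195 + 190 + 150 + 315 + 10 = 1080.
(Supply check: Salem ships 85; Elko ships 65; Dover ships 95; Lodi ships 90.)

1080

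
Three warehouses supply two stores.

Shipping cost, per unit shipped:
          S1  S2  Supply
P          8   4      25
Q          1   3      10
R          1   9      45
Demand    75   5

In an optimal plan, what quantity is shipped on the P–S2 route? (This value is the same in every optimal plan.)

5

Optimal shipments:
  P→S1: 20 × 8 = 160
  P→S2: 5 × 4 = 20
  Q→S1: 10 × 1 = 10
  R→S1: 45 × 1 = 45
Total cost = 235.
So P→S2 carries 5 units.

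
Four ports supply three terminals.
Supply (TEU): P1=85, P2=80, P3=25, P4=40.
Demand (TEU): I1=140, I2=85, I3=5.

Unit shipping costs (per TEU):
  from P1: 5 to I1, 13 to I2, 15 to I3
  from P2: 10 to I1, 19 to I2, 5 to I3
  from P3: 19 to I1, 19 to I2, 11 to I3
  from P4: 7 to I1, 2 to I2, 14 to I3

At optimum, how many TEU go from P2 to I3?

5

Solving gives:
  P1 to I1: 65 × 5 = 325
  P1 to I2: 20 × 13 = 260
  P2 to I1: 75 × 10 = 750
  P2 to I3: 5 × 5 = 25
  P3 to I2: 25 × 19 = 475
  P4 to I2: 40 × 2 = 80
Total cost = 1915.
So P2→I3 carries 5 TEU.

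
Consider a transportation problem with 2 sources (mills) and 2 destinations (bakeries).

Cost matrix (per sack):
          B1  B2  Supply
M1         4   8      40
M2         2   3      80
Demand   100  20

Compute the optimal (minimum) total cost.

An optimal shipping plan:
  M1–B1: 40 × 4 = 160
  M2–B1: 60 × 2 = 120
  M2–B2: 20 × 3 = 60
Total = 160 + 120 + 60 = 340.

340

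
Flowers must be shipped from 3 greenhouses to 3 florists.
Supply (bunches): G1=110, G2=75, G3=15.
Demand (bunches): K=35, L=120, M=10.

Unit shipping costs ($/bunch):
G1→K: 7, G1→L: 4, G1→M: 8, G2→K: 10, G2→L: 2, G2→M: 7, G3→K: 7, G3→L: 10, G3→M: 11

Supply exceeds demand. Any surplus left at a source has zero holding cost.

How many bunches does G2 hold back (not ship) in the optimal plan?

An optimal plan:
  G1→K: 20 bunches
  G1→L: 45 bunches
  G1→M: 10 bunches
  G2→L: 75 bunches
  G3→K: 15 bunches
Total cost = $655.
G2 ships 75 of its 75, leaving 0.

0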